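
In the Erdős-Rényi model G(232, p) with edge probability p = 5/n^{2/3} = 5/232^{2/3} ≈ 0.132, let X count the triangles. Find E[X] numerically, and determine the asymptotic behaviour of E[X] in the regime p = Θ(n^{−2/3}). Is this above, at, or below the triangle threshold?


Number of potential triangles: C(232, 3) = 2054360.
Each occurs with probability p³ ≈ (0.132)³ ≈ 2.32238e-03.
By linearity: E[X] = C(232, 3)·p³ ≈ 2054360 · 2.32238e-03 ≈ 4771.013.
Since α = 2/3 < 1, p = c/n^{2/3} ≫ 1/n is above the triangle threshold p ~ 1/n. Asymptotically E[X] ~ (c³/6)·n^{3(1−α)} = (5³/6)·n^{1} → ∞; triangles are abundant w.h.p.

E[X] ≈ 4771.013; in regime p = Θ(1/n^{2/3}) E[X] diverges (above the triangle threshold p ~ 1/n).


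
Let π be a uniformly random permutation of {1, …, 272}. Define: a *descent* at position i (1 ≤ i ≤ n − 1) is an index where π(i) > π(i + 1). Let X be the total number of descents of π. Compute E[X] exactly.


Write X = Σ X_I over i = 1, …, 271, with X_I the indicator of one descent.
There are 271 indicators.
For each fixed i, the pair (π(i), π(i+1)) is a uniformly random ordered pair of distinct values from {1, …, 272}; by symmetry P[π(i) > π(i+1)] = 1/2.
By linearity: E[X] = 271 · (1/2) = (272 − 1) · (1/2) = 271/2 ≈ 135.50000.

E[X] = 271/2 = 135.50000.


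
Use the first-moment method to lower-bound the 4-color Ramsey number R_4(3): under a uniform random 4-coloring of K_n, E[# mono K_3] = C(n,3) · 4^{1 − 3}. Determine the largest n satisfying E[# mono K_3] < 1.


We need C(n, 3) · 4^{1 − 3} < 1, i.e. C(n, 3) < 4^{3 − 1} = 16.
Check values of n near the boundary:
  n = 3: C(3, 3) = 1; 1 < 16? YES
  n = 4: C(4, 3) = 4; 4 < 16? YES
  n = 5: C(5, 3) = 10; 10 < 16? YES
  n = 6: C(6, 3) = 20; 20 < 16? NO
  n = 7: C(7, 3) = 35; 35 < 16? NO
The largest n with C(n, 3) < 16 is n = 5 (where E[X] = 5/8 ≈ 0.6250000). Hence R_4(3) > 5, i.e. R_4(3) ≥ 6.

Largest n = 5; hence R_4(3) > 5.


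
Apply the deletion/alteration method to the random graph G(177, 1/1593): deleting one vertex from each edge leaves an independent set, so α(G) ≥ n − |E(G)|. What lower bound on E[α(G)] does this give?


E[|E(G)|] = C(177, 2)·p = 15576 · (1/1593) = 88/9.
E[α(G)] ≥ n − E[|E(G)|] = 177 − 88/9 = 1505/9.
Numerically: ≈ 167.222222.
(This is only a lower bound; the true E[α(G)] may be larger.)

E[α(G)] ≥ 1505/9 ≈ 167.222222.


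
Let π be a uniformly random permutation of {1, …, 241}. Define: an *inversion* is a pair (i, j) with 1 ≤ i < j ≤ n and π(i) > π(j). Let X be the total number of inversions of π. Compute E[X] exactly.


Write X = Σ X_I over the C(241, 2) = 28920 pairs i < j, with X_I the indicator of one inversion.
There are 28920 indicators.
For each fixed pair i < j, the values π(i) and π(j) are two distinct elements of {1, …, 241} in uniformly random order; by symmetry P[π(i) > π(j)] = 1/2.
By linearity: E[X] = 28920 · (1/2) = C(241, 2) · (1/2) = 28920/2 = 14460 ≈ 14460.00000.

E[X] = 14460 = 14460.00000.


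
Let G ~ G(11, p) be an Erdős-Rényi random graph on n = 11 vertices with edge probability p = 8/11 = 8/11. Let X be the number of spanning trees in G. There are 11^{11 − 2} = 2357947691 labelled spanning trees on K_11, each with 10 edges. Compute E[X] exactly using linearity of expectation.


K_11 has 11^{11 − 2} = 2357947691 labelled spanning trees.
For each such spanning tree H, let X_H = 1 if all 10 edges of H are present in G. Then P[X_H = 1] = p^{10} = (8/11)^{10} = 1073741824/25937424601.
By linearity of expectation: E[X] = Σ_H E[X_H] = 2357947691 · p^{10} = 2357947691 · 1073741824/25937424601 = 1073741824/11.
Numerically: E[X] ≈ 9.76129e+07.

E[X] = 2357947691 · (8/11)^{10} = 1073741824/11 ≈ 9.76129e+07.


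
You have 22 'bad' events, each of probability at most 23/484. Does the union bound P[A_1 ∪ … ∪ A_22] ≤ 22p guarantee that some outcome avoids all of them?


Union bound: P[∪_{i=1}^{22} A_i] ≤ Σ_i P[A_i] ≤ 22·p = 22·(23/484) = 23/22.
Numerically: 23/22 ≈ 1.04545.
Is 23/22 < 1? NO.
Since the bound 23/22 is ≥ 1, the union bound is uninformative here; it does NOT by itself certify existence.

22·p = 23/22 ≈ 1.04545; existence NOT certified by the union bound.


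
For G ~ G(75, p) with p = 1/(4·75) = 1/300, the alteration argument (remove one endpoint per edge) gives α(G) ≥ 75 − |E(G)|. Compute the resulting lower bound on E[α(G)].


E[|E(G)|] = C(75, 2)·p = 2775 · (1/300) = 37/4.
E[α(G)] ≥ n − E[|E(G)|] = 75 − 37/4 = 263/4.
Numerically: ≈ 65.750000.
(This is only a lower bound; the true E[α(G)] may be larger.)

E[α(G)] ≥ 263/4 ≈ 65.750000.


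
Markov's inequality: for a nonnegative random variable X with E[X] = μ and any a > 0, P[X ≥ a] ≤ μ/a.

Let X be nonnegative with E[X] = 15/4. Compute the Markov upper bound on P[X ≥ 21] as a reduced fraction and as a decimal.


μ = E[X] = 15/4, a = 21.
Markov: P[X ≥ 21] ≤ μ/a = (15/4)/21 = 5/28.
Numerically: ≈ 0.179.
(Since a = 21 > μ = 3.750, the bound 5/28 is < 1 and informative.)

P[X ≥ 21] ≤ 5/28 ≈ 0.179.


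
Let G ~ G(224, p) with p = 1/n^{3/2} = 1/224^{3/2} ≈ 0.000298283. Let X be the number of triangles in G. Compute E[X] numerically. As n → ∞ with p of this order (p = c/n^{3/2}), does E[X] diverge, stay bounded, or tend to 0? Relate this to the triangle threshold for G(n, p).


Number of potential triangles: C(224, 3) = 1848224.
Each occurs with probability p³ ≈ (0.000298283)³ ≈ 2.65389611e-11.
By linearity: E[X] = C(224, 3)·p³ ≈ 1848224 · 2.65389611e-11 ≈ 0.000049.
Since α = 3/2 > 1, p = c/n^{3/2} = o(1/n) is below the triangle threshold p ~ 1/n. Asymptotically E[X] ~ (c³/6)·n^{3(1−α)} = (1³/6)·n^{-1.5} → 0, so by Markov's inequality G has no triangles w.h.p.

E[X] ≈ 0.000049; in regime p = Θ(1/n^{3/2}) E[X] tends to 0 (below the triangle threshold p ~ 1/n).


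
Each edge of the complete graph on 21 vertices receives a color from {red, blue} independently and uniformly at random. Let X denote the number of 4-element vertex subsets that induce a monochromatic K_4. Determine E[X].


Let X = Σ_S X_S over the C(21, 4) = 5985 subsets S of size 4, where X_S = 1 if the K_4 on S is monochromatic.
For a fixed S, the K_4 on S has C(4, 2) = 6 edges. P[all 6 edges red] = (1/2)^6, and likewise for blue, so P[monochromatic] = 2·(1/2)^6 = 2^{1 − 6} = 1/32.
By linearity of expectation: E[X] = C(21, 4) · 2^{1 − 6} = 5985 · 1/32 = 5985/32.
Numerically: E[X] ≈ 187.031250.

E[X] = C(21,4)·2^(1−C(4,2)) = 5985/32 ≈ 187.031250.


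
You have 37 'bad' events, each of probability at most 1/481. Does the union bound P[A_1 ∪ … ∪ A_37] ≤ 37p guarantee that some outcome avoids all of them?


Union bound: P[∪_{i=1}^{37} A_i] ≤ Σ_i P[A_i] ≤ 37·p = 37·(1/481) = 1/13.
Numerically: 1/13 ≈ 0.076923.
Is 1/13 < 1? YES.
Since P[∪ A_i] ≤ 1/13 < 1, the complement has P[∩ A_i^c] ≥ 1 − 1/13 = 12/13 > 0, so some outcome avoids every A_i.

37·p = 1/13 ≈ 0.076923; existence CERTIFIED by the union bound.


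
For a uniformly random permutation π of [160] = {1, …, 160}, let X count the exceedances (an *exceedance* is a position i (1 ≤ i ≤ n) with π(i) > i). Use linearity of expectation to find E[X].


Write X = Σ_{i=1}^{160} X_i, where X_i = 1_{π(i) > i}.
For each fixed i, π(i) is uniform over {1, …, 160} (marginal of a uniform permutation), so P[π(i) > i] = (n − i)/n. Summing: Σ_{i=1}^{160} (n − i)/n = (0 + 1 + … + 159)/160 = 160(160 − 1)/(2·160) = (160 − 1)/2.
Hence E[X] = Σ_{i=1}^{160} (160 − i)/160 = 159/2 ≈ 79.500.

E[X] = 159/2 = 79.500.


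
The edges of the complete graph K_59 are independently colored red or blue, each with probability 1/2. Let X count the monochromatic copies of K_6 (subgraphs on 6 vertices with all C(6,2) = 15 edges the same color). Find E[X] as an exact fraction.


Let X = Σ_S X_S over the C(59, 6) = 45057474 subsets S of size 6, where X_S = 1 if the K_6 on S is monochromatic.
For a fixed S, the K_6 on S has C(6, 2) = 15 edges. P[all 15 edges red] = (1/2)^15, and likewise for blue, so P[monochromatic] = 2·(1/2)^15 = 2^{1 − 15} = 1/16384.
Summing: E[X] = C(59, 6) · 2^{1 − 15} = 45057474 · 1/16384 = 22528737/8192.
Numerically: E[X] ≈ 2750.0900.

E[X] = C(59,6)·2^(1−C(6,2)) = 22528737/8192 ≈ 2750.0900.


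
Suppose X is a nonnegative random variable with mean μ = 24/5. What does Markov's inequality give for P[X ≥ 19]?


μ = E[X] = 24/5, a = 19.
Markov: P[X ≥ 19] ≤ μ/a = (24/5)/19 = 24/95.
Numerically: ≈ 0.2526.
(Since a = 19 > μ = 4.8000, the bound 24/95 is < 1 and informative.)

P[X ≥ 19] ≤ 24/95 ≈ 0.2526.


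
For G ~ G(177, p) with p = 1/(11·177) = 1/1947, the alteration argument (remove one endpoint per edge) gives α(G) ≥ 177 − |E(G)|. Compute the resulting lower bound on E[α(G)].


E[|E(G)|] = C(177, 2)·p = 15576 · (1/1947) = 8.
E[α(G)] ≥ n − E[|E(G)|] = 177 − 8 = 169.
Numerically: ≈ 169.0000.
(This is only a lower bound; the true E[α(G)] may be larger.)

E[α(G)] ≥ 169 ≈ 169.0000.


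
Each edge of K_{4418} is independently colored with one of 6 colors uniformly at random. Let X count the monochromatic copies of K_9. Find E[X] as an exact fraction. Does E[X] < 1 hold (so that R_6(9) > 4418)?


E[X] = C(4418, 9) · 6^{1 − 36} = 1752779389572095347587475120 · 6^{−35} = 1752779389572095347587475120/1719070799748422591028658176.
As a reduced fraction: E[X] = 109548711848255959224217195/107441924984276411939291136 ≈ 1.020.
Is E[X] < 1? NO.
Since E[X] ≥ 1, the first-moment bound is inconclusive at n = 4418; it does NOT by itself certify R_6(9) > 4418.

E[X] = 109548711848255959224217195/107441924984276411939291136 ≈ 1.020; E[X] ≥ 1; first-moment method inconclusive here.


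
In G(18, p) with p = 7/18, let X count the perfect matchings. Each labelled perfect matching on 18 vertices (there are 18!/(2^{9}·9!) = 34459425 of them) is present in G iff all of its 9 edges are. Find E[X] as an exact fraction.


K_18 has 18!/(2^{9}·9!) = 34459425 labelled perfect matchings.
For each such perfect matching H, let X_H = 1 if all 9 edges of H are present in G. Then P[X_H = 1] = p^{9} = (7/18)^{9} = 40353607/198359290368.
By linearity of expectation: E[X] = Σ_H E[X_H] = 34459425 · p^{9} = 34459425 · 40353607/198359290368 = 17167433257975/2448880128.
Numerically: E[X] ≈ 7010.3.

E[X] = 34459425 · (7/18)^{9} = 17167433257975/2448880128 ≈ 7010.3.


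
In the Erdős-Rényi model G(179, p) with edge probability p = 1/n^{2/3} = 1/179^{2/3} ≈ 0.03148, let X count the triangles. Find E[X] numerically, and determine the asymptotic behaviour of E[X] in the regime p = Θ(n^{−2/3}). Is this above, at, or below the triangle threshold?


Number of potential triangles: C(179, 3) = 939929.
Each occurs with probability p³ ≈ (0.03148)³ ≈ 3.121001e-05.
By linearity: E[X] = C(179, 3)·p³ ≈ 939929 · 3.121001e-05 ≈ 29.3352.
Since α = 2/3 < 1, p = c/n^{2/3} ≫ 1/n is above the triangle threshold p ~ 1/n. Asymptotically E[X] ~ (c³/6)·n^{3(1−α)} = (1³/6)·n^{1} → ∞; triangles are abundant w.h.p.

E[X] ≈ 29.3352; in regime p = Θ(1/n^{2/3}) E[X] diverges (above the triangle threshold p ~ 1/n).


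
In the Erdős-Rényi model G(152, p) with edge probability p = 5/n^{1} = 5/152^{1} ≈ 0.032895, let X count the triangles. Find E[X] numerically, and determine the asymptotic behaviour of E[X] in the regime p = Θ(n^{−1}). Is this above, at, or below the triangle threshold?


Number of potential triangles: C(152, 3) = 573800.
Each occurs with probability p³ ≈ (0.032895)³ ≈ 3.5594201e-05.
By linearity: E[X] = C(152, 3)·p³ ≈ 573800 · 3.5594201e-05 ≈ 20.42395.
Here α = 1, so p = 5/n is exactly at the triangle threshold p ~ 1/n. Asymptotically E[X] → c³/6 = 5³/6 = 125/6 ≈ 20.83333, a bounded constant. In this regime the triangle count is asymptotically Poisson(c³/6).

E[X] ≈ 20.42395; in regime p = Θ(1/n^{1}) E[X] stays bounded (at the triangle threshold p ~ 1/n).


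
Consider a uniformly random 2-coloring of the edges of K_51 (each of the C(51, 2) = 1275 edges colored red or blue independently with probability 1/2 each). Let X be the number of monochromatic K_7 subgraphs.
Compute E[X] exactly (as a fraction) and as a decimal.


Let X = Σ_S X_S over the C(51, 7) = 115775100 subsets S of size 7, where X_S = 1 if the K_7 on S is monochromatic.
For a fixed S, the K_7 on S has C(7, 2) = 21 edges. P[all 21 edges red] = (1/2)^21, and likewise for blue, so P[monochromatic] = 2·(1/2)^21 = 2^{1 − 21} = 1/1048576.
By linearity: E[X] = C(51, 7) · 2^{1 − 21} = 115775100 · 1/1048576 = 28943775/262144.
Numerically: E[X] ≈ 110.4117.

E[X] = C(51,7)·2^(1−C(7,2)) = 28943775/262144 ≈ 110.4117.


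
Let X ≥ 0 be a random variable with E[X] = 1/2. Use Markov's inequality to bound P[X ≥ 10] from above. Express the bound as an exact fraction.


μ = E[X] = 1/2, a = 10.
Markov: P[X ≥ 10] ≤ μ/a = (1/2)/10 = 1/20.
Numerically: ≈ 0.05000.
(Since a = 10 > μ = 0.50000, the bound 1/20 is < 1 and informative.)

P[X ≥ 10] ≤ 1/20 ≈ 0.05000.


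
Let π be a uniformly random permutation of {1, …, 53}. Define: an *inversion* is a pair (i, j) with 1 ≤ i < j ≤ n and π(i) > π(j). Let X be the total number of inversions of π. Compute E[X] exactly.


Write X = Σ X_I over the C(53, 2) = 1378 pairs i < j, with X_I the indicator of one inversion.
There are 1378 indicators.
For each fixed pair i < j, the values π(i) and π(j) are two distinct elements of {1, …, 53} in uniformly random order; by symmetry P[π(i) > π(j)] = 1/2.
By linearity: E[X] = 1378 · (1/2) = C(53, 2) · (1/2) = 1378/2 = 689 ≈ 689.000.

E[X] = 689 = 689.000.


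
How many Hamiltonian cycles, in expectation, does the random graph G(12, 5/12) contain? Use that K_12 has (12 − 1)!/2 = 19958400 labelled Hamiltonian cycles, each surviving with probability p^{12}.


K_12 has (12 − 1)!/2 = 19958400 labelled Hamiltonian cycles.
For each such Hamiltonian cycle H, let X_H = 1 if all 12 edges of H are present in G. Then P[X_H = 1] = p^{12} = (5/12)^{12} = 244140625/8916100448256.
By linearity: E[X] = Σ_H E[X_H] = 19958400 · p^{12} = 19958400 · 244140625/8916100448256 = 469970703125/859963392.
Numerically: E[X] ≈ 546.501.

E[X] = 19958400 · (5/12)^{12} = 469970703125/859963392 ≈ 546.501.


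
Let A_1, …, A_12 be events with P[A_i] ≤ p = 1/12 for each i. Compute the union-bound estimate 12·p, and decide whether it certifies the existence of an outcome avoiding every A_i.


Union bound: P[∪_{i=1}^{12} A_i] ≤ Σ_i P[A_i] ≤ 12·p = 12·(1/12) = 1.
Numerically: 1 ≈ 1.0000.
Is 1 < 1? NO.
Since the bound 1 is ≥ 1, the union bound is uninformative here; it does NOT by itself certify existence.

12·p = 1 ≈ 1.0000; existence NOT certified by the union bound.


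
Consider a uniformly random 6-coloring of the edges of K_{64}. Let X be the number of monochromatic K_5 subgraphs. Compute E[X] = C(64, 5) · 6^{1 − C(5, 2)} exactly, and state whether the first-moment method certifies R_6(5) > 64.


E[X] = C(64, 5) · 6^{1 − 10} = 7624512 · 6^{−9} = 7624512/10077696.
As a reduced fraction: E[X] = 13237/17496 ≈ 0.7566.
Is E[X] < 1? YES.
Since E[X] < 1, there exists a 6-coloring of K_{64} with no monochromatic K_5; hence R_6(5) > 64.

E[X] = 13237/17496 ≈ 0.7566; E[X] < 1, so R_6(5) > 64.


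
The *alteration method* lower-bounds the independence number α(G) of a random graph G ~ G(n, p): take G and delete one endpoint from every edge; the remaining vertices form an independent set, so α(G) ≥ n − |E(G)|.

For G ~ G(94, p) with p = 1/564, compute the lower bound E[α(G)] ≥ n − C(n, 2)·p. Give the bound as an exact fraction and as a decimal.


E[|E(G)|] = C(94, 2)·p = 4371 · (1/564) = 31/4.
E[α(G)] ≥ n − E[|E(G)|] = 94 − 31/4 = 345/4.
Numerically: ≈ 86.2500.
(This is only a lower bound; the true E[α(G)] may be larger.)

E[α(G)] ≥ 345/4 ≈ 86.2500.


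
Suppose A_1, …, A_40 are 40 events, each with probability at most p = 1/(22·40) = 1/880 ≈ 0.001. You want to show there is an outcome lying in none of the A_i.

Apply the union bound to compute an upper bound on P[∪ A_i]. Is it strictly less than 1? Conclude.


Union bound: P[∪_{i=1}^{40} A_i] ≤ Σ_i P[A_i] ≤ 40·p = 40·(1/880) = 1/22.
Numerically: 1/22 ≈ 0.045.
Is 1/22 < 1? YES.
Since P[∪ A_i] ≤ 1/22 < 1, the complement has P[∩ A_i^c] ≥ 1 − 1/22 = 21/22 > 0, so some outcome avoids every A_i.

40·p = 1/22 ≈ 0.045; existence CERTIFIED by the union bound.


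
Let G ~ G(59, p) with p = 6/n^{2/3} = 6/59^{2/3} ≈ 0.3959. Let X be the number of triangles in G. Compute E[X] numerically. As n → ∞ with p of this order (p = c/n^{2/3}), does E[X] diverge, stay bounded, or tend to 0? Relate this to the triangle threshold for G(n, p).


Number of potential triangles: C(59, 3) = 32509.
Each occurs with probability p³ ≈ (0.3959)³ ≈ 6.2051135e-02.
By linearity: E[X] = C(59, 3)·p³ ≈ 32509 · 6.2051135e-02 ≈ 2017.22034.
Since α = 2/3 < 1, p = c/n^{2/3} ≫ 1/n is above the triangle threshold p ~ 1/n. Asymptotically E[X] ~ (c³/6)·n^{3(1−α)} = (6³/6)·n^{1} → ∞; triangles are abundant w.h.p.

E[X] ≈ 2017.22034; in regime p = Θ(1/n^{2/3}) E[X] diverges (above the triangle threshold p ~ 1/n).


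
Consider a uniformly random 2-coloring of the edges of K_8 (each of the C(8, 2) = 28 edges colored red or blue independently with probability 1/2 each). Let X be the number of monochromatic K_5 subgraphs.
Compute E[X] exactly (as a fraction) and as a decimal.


Let X = Σ_S X_S over the C(8, 5) = 56 subsets S of size 5, where X_S = 1 if the K_5 on S is monochromatic.
For a fixed S, the K_5 on S has C(5, 2) = 10 edges. P[all 10 edges red] = (1/2)^10, and likewise for blue, so P[monochromatic] = 2·(1/2)^10 = 2^{1 − 10} = 1/512.
By linearity of expectation: E[X] = C(8, 5) · 2^{1 − 10} = 56 · 1/512 = 7/64.
Numerically: E[X] ≈ 0.109375.

E[X] = C(8,5)·2^(1−C(5,2)) = 7/64 ≈ 0.109375.


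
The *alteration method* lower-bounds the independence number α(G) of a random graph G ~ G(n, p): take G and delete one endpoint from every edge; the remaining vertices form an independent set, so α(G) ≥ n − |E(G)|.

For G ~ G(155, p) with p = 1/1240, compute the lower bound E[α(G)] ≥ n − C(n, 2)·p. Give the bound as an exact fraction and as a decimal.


E[|E(G)|] = C(155, 2)·p = 11935 · (1/1240) = 77/8.
E[α(G)] ≥ n − E[|E(G)|] = 155 − 77/8 = 1163/8.
Numerically: ≈ 145.37500.
(This is only a lower bound; the true E[α(G)] may be larger.)

E[α(G)] ≥ 1163/8 ≈ 145.37500.


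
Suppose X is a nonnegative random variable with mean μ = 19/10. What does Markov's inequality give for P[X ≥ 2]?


μ = E[X] = 19/10, a = 2.
Markov: P[X ≥ 2] ≤ μ/a = (19/10)/2 = 19/20.
Numerically: ≈ 0.9500.
(Since a = 2 > μ = 1.9000, the bound 19/20 is < 1 and informative.)

P[X ≥ 2] ≤ 19/20 ≈ 0.9500.


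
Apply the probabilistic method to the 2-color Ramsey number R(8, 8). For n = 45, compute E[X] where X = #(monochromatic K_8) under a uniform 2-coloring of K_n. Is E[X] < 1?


E[X] = C(45, 8) · 2^{1 − 28} = 215553195 · 2^{−27} = 215553195/134217728.
As a reduced fraction: E[X] = 215553195/134217728 ≈ 1.60600.
Is E[X] < 1? NO.
Since E[X] ≥ 1, the first-moment bound is inconclusive at n = 45; it does NOT by itself certify R(8, 8) > 45.

E[X] = 215553195/134217728 ≈ 1.60600; E[X] ≥ 1; first-moment method inconclusive here.


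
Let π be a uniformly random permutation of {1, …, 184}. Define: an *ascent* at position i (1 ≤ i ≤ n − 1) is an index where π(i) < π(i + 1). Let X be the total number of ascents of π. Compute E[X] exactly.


Write X = Σ X_I over i = 1, …, 183, with X_I the indicator of one ascent.
There are 183 indicators.
For each fixed i, the pair (π(i), π(i+1)) is a uniformly random ordered pair of distinct values from {1, …, 184}; by symmetry P[π(i) < π(i+1)] = 1/2.
By linearity: E[X] = 183 · (1/2) = (184 − 1) · (1/2) = 183/2 ≈ 91.500000.

E[X] = 183/2 = 91.500000.


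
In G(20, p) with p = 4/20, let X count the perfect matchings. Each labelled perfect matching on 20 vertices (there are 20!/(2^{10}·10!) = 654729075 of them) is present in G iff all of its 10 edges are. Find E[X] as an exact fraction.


K_20 has 20!/(2^{10}·10!) = 654729075 labelled perfect matchings.
For each such perfect matching H, let X_H = 1 if all 10 edges of H are present in G. Then P[X_H = 1] = p^{10} = (1/5)^{10} = 1/9765625.
Summing the indicators: E[X] = Σ_H E[X_H] = 654729075 · p^{10} = 654729075 · 1/9765625 = 26189163/390625.
Numerically: E[X] ≈ 67.

E[X] = 654729075 · (1/5)^{10} = 26189163/390625 ≈ 67.


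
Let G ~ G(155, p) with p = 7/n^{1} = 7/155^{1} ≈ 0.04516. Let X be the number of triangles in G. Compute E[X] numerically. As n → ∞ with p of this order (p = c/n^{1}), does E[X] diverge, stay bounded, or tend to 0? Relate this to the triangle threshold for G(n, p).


Number of potential triangles: C(155, 3) = 608685.
Each occurs with probability p³ ≈ (0.04516)³ ≈ 9.210835e-05.
By linearity: E[X] = C(155, 3)·p³ ≈ 608685 · 9.210835e-05 ≈ 56.0650.
Here α = 1, so p = 7/n is exactly at the triangle threshold p ~ 1/n. Asymptotically E[X] → c³/6 = 7³/6 = 343/6 ≈ 57.1667, a bounded constant. In this regime the triangle count is asymptotically Poisson(c³/6).

E[X] ≈ 56.0650; in regime p = Θ(1/n^{1}) E[X] stays bounded (at the triangle threshold p ~ 1/n).


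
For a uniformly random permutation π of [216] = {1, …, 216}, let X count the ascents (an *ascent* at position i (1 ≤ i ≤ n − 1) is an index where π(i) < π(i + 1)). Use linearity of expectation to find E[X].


Write X = Σ X_I over i = 1, …, 215, with X_I the indicator of one ascent.
There are 215 indicators.
For each fixed i, the pair (π(i), π(i+1)) is a uniformly random ordered pair of distinct values from {1, …, 216}; by symmetry P[π(i) < π(i+1)] = 1/2.
By linearity: E[X] = 215 · (1/2) = (216 − 1) · (1/2) = 215/2 ≈ 107.500.

E[X] = 215/2 = 107.500.


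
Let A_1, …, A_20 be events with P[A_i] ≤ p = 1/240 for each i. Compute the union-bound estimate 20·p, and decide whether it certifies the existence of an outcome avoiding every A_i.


Union bound: P[∪_{i=1}^{20} A_i] ≤ Σ_i P[A_i] ≤ 20·p = 20·(1/240) = 1/12.
Numerically: 1/12 ≈ 0.083333.
Is 1/12 < 1? YES.
Since P[∪ A_i] ≤ 1/12 < 1, the complement has P[∩ A_i^c] ≥ 1 − 1/12 = 11/12 > 0, so some outcome avoids every A_i.

20·p = 1/12 ≈ 0.083333; existence CERTIFIED by the union bound.


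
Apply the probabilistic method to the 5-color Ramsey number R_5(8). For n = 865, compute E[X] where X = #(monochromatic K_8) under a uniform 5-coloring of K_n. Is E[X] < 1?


E[X] = C(865, 8) · 5^{1 − 28} = 7525050909487743060 · 5^{−27} = 7525050909487743060/7450580596923828125.
As a reduced fraction: E[X] = 1505010181897548612/1490116119384765625 ≈ 1.0099952.
Is E[X] < 1? NO.
Since E[X] ≥ 1, the first-moment bound is inconclusive at n = 865; it does NOT by itself certify R_5(8) > 865.

E[X] = 1505010181897548612/1490116119384765625 ≈ 1.0099952; E[X] ≥ 1; first-moment method inconclusive here.


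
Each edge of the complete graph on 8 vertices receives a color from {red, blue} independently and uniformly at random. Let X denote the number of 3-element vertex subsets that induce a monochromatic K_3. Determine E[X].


Let X = Σ_S X_S over the C(8, 3) = 56 subsets S of size 3, where X_S = 1 if the K_3 on S is monochromatic.
For a fixed S, the K_3 on S has C(3, 2) = 3 edges. P[all 3 edges red] = (1/2)^3, and likewise for blue, so P[monochromatic] = 2·(1/2)^3 = 2^{1 − 3} = 1/4.
By linearity: E[X] = C(8, 3) · 2^{1 − 3} = 56 · 1/4 = 14.
Numerically: E[X] ≈ 14.0000.

E[X] = C(8,3)·2^(1−C(3,2)) = 14 ≈ 14.0000.


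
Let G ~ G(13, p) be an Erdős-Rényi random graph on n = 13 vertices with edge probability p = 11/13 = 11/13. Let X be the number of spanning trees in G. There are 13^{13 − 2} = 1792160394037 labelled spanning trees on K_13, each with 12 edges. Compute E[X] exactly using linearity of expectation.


K_13 has 13^{13 − 2} = 1792160394037 labelled spanning trees.
For each such spanning tree H, let X_H = 1 if all 12 edges of H are present in G. Then P[X_H = 1] = p^{12} = (11/13)^{12} = 3138428376721/23298085122481.
By linearity: E[X] = Σ_H E[X_H] = 1792160394037 · p^{12} = 1792160394037 · 3138428376721/23298085122481 = 3138428376721/13.
Numerically: E[X] ≈ 2.41e+11.

E[X] = 1792160394037 · (11/13)^{12} = 3138428376721/13 ≈ 2.41e+11.


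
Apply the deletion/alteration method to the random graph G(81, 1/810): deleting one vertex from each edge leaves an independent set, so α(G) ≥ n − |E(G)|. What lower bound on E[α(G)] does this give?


E[|E(G)|] = C(81, 2)·p = 3240 · (1/810) = 4.
E[α(G)] ≥ n − E[|E(G)|] = 81 − 4 = 77.
Numerically: ≈ 77.0000.
(This is only a lower bound; the true E[α(G)] may be larger.)

E[α(G)] ≥ 77 ≈ 77.0000.


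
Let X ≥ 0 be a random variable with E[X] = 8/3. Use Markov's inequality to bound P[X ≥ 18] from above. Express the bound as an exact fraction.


μ = E[X] = 8/3, a = 18.
Markov: P[X ≥ 18] ≤ μ/a = (8/3)/18 = 4/27.
Numerically: ≈ 0.148.
(Since a = 18 > μ = 2.667, the bound 4/27 is < 1 and informative.)

P[X ≥ 18] ≤ 4/27 ≈ 0.148.


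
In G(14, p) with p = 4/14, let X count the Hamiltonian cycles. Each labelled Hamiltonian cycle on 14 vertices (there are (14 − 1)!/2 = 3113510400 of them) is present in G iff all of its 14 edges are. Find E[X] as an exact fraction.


K_14 has (14 − 1)!/2 = 3113510400 labelled Hamiltonian cycles.
For each such Hamiltonian cycle H, let X_H = 1 if all 14 edges of H are present in G. Then P[X_H = 1] = p^{14} = (2/7)^{14} = 16384/678223072849.
Summing the indicators: E[X] = Σ_H E[X_H] = 3113510400 · p^{14} = 3113510400 · 16384/678223072849 = 7287393484800/96889010407.
Numerically: E[X] ≈ 75.2138.

E[X] = 3113510400 · (2/7)^{14} = 7287393484800/96889010407 ≈ 75.2138.


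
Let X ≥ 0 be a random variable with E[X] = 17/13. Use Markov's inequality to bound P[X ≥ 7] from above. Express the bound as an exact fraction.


μ = E[X] = 17/13, a = 7.
Markov: P[X ≥ 7] ≤ μ/a = (17/13)/7 = 17/91.
Numerically: ≈ 0.187.
(Since a = 7 > μ = 1.308, the bound 17/91 is < 1 and informative.)

P[X ≥ 7] ≤ 17/91 ≈ 0.187.


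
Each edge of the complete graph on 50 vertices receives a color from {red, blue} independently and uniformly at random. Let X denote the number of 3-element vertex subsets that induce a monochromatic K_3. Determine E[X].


Let X = Σ_S X_S over the C(50, 3) = 19600 subsets S of size 3, where X_S = 1 if the K_3 on S is monochromatic.
For a fixed S, the K_3 on S has C(3, 2) = 3 edges. P[all 3 edges red] = (1/2)^3, and likewise for blue, so P[monochromatic] = 2·(1/2)^3 = 2^{1 − 3} = 1/4.
Summing: E[X] = C(50, 3) · 2^{1 − 3} = 19600 · 1/4 = 4900.
Numerically: E[X] ≈ 4900.00000.

E[X] = C(50,3)·2^(1−C(3,2)) = 4900 ≈ 4900.00000.


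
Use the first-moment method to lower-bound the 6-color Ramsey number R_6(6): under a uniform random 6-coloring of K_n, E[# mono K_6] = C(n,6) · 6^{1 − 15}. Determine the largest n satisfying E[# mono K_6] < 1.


We need C(n, 6) · 6^{1 − 15} < 1, i.e. C(n, 6) < 6^{15 − 1} = 78364164096.
Check values of n near the boundary:
  n = 196: C(196, 6) = 72887293024; 72887293024 < 78364164096? YES
  n = 197: C(197, 6) = 75176946208; 75176946208 < 78364164096? YES
  n = 198: C(198, 6) = 77526225777; 77526225777 < 78364164096? YES
  n = 199: C(199, 6) = 79936367511; 79936367511 < 78364164096? NO
  n = 200: C(200, 6) = 82408626300; 82408626300 < 78364164096? NO
  n = 201: C(201, 6) = 84944276340; 84944276340 < 78364164096? NO
The largest n with C(n, 6) < 78364164096 is n = 198 (where E[X] = 25842075259/26121388032 ≈ 0.9893). Hence R_6(6) > 198, i.e. R_6(6) ≥ 199.

Largest n = 198; hence R_6(6) > 198.


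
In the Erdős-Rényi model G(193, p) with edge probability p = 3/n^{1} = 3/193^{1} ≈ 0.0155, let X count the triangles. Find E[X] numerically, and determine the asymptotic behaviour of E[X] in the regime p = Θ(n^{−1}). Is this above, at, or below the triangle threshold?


Number of potential triangles: C(193, 3) = 1179616.
Each occurs with probability p³ ≈ (0.0155)³ ≈ 3.75571e-06.
By linearity: E[X] = C(193, 3)·p³ ≈ 1179616 · 3.75571e-06 ≈ 4.430.
Here α = 1, so p = 3/n is exactly at the triangle threshold p ~ 1/n. Asymptotically E[X] → c³/6 = 3³/6 = 9/2 ≈ 4.500, a bounded constant. In this regime the triangle count is asymptotically Poisson(c³/6).

E[X] ≈ 4.430; in regime p = Θ(1/n^{1}) E[X] stays bounded (at the triangle threshold p ~ 1/n).


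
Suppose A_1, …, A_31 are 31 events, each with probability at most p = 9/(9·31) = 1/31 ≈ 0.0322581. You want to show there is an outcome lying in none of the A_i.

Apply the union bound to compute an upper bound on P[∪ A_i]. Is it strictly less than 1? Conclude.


Union bound: P[∪_{i=1}^{31} A_i] ≤ Σ_i P[A_i] ≤ 31·p = 31·(1/31) = 1.
Numerically: 1 ≈ 1.0000000.
Is 1 < 1? NO.
Since the bound 1 is ≥ 1, the union bound is uninformative here; it does NOT by itself certify existence.

31·p = 1 ≈ 1.0000000; existence NOT certified by the union bound.


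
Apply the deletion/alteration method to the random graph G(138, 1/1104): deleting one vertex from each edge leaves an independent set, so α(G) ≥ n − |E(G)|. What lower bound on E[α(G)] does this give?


E[|E(G)|] = C(138, 2)·p = 9453 · (1/1104) = 137/16.
E[α(G)] ≥ n − E[|E(G)|] = 138 − 137/16 = 2071/16.
Numerically: ≈ 129.43750.
(This is only a lower bound; the true E[α(G)] may be larger.)

E[α(G)] ≥ 2071/16 ≈ 129.43750.


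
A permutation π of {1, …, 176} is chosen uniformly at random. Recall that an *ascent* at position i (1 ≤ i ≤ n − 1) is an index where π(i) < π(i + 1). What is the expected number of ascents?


Write X = Σ X_I over i = 1, …, 175, with X_I the indicator of one ascent.
There are 175 indicators.
For each fixed i, the pair (π(i), π(i+1)) is a uniformly random ordered pair of distinct values from {1, …, 176}; by symmetry P[π(i) < π(i+1)] = 1/2.
By linearity: E[X] = 175 · (1/2) = (176 − 1) · (1/2) = 175/2 ≈ 87.500.

E[X] = 175/2 = 87.500.


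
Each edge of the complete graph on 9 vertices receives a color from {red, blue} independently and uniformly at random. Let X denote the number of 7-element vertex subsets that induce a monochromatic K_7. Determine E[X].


Let X = Σ_S X_S over the C(9, 7) = 36 subsets S of size 7, where X_S = 1 if the K_7 on S is monochromatic.
For a fixed S, the K_7 on S has C(7, 2) = 21 edges. P[all 21 edges red] = (1/2)^21, and likewise for blue, so P[monochromatic] = 2·(1/2)^21 = 2^{1 − 21} = 1/1048576.
By linearity of expectation: E[X] = C(9, 7) · 2^{1 − 21} = 36 · 1/1048576 = 9/262144.
Numerically: E[X] ≈ 0.00003.

E[X] = C(9,7)·2^(1−C(7,2)) = 9/262144 ≈ 0.00003.


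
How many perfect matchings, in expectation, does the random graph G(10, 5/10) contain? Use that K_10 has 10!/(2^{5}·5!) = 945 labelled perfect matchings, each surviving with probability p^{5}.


K_10 has 10!/(2^{5}·5!) = 945 labelled perfect matchings.
For each such perfect matching H, let X_H = 1 if all 5 edges of H are present in G. Then P[X_H = 1] = p^{5} = (1/2)^{5} = 1/32.
By linearity of expectation: E[X] = Σ_H E[X_H] = 945 · p^{5} = 945 · 1/32 = 945/32.
Numerically: E[X] ≈ 29.531.

E[X] = 945 · (1/2)^{5} = 945/32 ≈ 29.531.


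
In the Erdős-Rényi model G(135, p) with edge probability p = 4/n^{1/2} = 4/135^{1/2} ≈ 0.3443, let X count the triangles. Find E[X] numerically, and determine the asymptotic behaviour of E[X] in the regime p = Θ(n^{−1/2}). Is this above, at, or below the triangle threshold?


Number of potential triangles: C(135, 3) = 400995.
Each occurs with probability p³ ≈ (0.3443)³ ≈ 4.080180e-02.
By linearity: E[X] = C(135, 3)·p³ ≈ 400995 · 4.080180e-02 ≈ 16361.3177.
Since α = 1/2 < 1, p = c/n^{1/2} ≫ 1/n is above the triangle threshold p ~ 1/n. Asymptotically E[X] ~ (c³/6)·n^{3(1−α)} = (4³/6)·n^{1.5} → ∞; triangles are abundant w.h.p.

E[X] ≈ 16361.3177; in regime p = Θ(1/n^{1/2}) E[X] diverges (above the triangle threshold p ~ 1/n).


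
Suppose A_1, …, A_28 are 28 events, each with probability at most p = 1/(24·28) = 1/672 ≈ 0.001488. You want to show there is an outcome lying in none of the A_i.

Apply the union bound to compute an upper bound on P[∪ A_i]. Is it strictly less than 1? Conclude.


Union bound: P[∪_{i=1}^{28} A_i] ≤ Σ_i P[A_i] ≤ 28·p = 28·(1/672) = 1/24.
Numerically: 1/24 ≈ 0.041667.
Is 1/24 < 1? YES.
Since P[∪ A_i] ≤ 1/24 < 1, the complement has P[∩ A_i^c] ≥ 1 − 1/24 = 23/24 > 0, so some outcome avoids every A_i.

28·p = 1/24 ≈ 0.041667; existence CERTIFIED by the union bound.


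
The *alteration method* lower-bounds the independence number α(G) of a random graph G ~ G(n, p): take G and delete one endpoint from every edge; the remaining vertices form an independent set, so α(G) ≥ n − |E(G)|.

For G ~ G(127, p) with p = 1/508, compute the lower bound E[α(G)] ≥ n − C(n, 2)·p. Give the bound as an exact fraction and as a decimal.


E[|E(G)|] = C(127, 2)·p = 8001 · (1/508) = 63/4.
E[α(G)] ≥ n − E[|E(G)|] = 127 − 63/4 = 445/4.
Numerically: ≈ 111.25000.
(This is only a lower bound; the true E[α(G)] may be larger.)

E[α(G)] ≥ 445/4 ≈ 111.25000.


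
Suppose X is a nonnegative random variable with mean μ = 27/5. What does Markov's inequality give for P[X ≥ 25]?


μ = E[X] = 27/5, a = 25.
Markov: P[X ≥ 25] ≤ μ/a = (27/5)/25 = 27/125.
Numerically: ≈ 0.21600.
(Since a = 25 > μ = 5.40000, the bound 27/125 is < 1 and informative.)

P[X ≥ 25] ≤ 27/125 ≈ 0.21600.


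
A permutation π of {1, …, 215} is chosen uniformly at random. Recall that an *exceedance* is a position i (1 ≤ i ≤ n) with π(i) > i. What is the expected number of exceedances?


Write X = Σ_{i=1}^{215} X_i, where X_i = 1_{π(i) > i}.
For each fixed i, π(i) is uniform over {1, …, 215} (marginal of a uniform permutation), so P[π(i) > i] = (n − i)/n. Summing: Σ_{i=1}^{215} (n − i)/n = (0 + 1 + … + 214)/215 = 215(215 − 1)/(2·215) = (215 − 1)/2.
Hence E[X] = Σ_{i=1}^{215} (215 − i)/215 = 107 ≈ 107.000000.

E[X] = 107 = 107.000000.


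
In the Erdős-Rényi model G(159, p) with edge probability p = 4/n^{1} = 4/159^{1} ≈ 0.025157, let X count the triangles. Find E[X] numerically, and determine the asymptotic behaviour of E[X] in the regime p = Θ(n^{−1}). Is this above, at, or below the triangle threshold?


Number of potential triangles: C(159, 3) = 657359.
Each occurs with probability p³ ≈ (0.025157)³ ≈ 1.5921669e-05.
By linearity: E[X] = C(159, 3)·p³ ≈ 657359 · 1.5921669e-05 ≈ 10.46625.
Here α = 1, so p = 4/n is exactly at the triangle threshold p ~ 1/n. Asymptotically E[X] → c³/6 = 4³/6 = 32/3 ≈ 10.66667, a bounded constant. In this regime the triangle count is asymptotically Poisson(c³/6).

E[X] ≈ 10.46625; in regime p = Θ(1/n^{1}) E[X] stays bounded (at the triangle threshold p ~ 1/n).


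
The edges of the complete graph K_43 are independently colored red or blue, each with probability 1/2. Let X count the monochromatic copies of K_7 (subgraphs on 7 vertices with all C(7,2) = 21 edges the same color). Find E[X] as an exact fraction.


Let X = Σ_S X_S over the C(43, 7) = 32224114 subsets S of size 7, where X_S = 1 if the K_7 on S is monochromatic.
For a fixed S, the K_7 on S has C(7, 2) = 21 edges. P[all 21 edges red] = (1/2)^21, and likewise for blue, so P[monochromatic] = 2·(1/2)^21 = 2^{1 − 21} = 1/1048576.
By linearity: E[X] = C(43, 7) · 2^{1 − 21} = 32224114 · 1/1048576 = 16112057/524288.
Numerically: E[X] ≈ 30.7313.

E[X] = C(43,7)·2^(1−C(7,2)) = 16112057/524288 ≈ 30.7313.


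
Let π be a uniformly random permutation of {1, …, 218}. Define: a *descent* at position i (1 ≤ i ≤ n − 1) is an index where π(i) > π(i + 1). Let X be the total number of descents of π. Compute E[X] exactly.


Write X = Σ X_I over i = 1, …, 217, with X_I the indicator of one descent.
There are 217 indicators.
For each fixed i, the pair (π(i), π(i+1)) is a uniformly random ordered pair of distinct values from {1, …, 218}; by symmetry P[π(i) > π(i+1)] = 1/2.
By linearity: E[X] = 217 · (1/2) = (218 − 1) · (1/2) = 217/2 ≈ 108.5000.

E[X] = 217/2 = 108.5000.


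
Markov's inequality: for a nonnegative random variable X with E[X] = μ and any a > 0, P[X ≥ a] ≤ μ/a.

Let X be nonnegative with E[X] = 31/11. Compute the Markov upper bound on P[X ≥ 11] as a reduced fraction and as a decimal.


μ = E[X] = 31/11, a = 11.
Markov: P[X ≥ 11] ≤ μ/a = (31/11)/11 = 31/121.
Numerically: ≈ 0.256198.
(Since a = 11 > μ = 2.818182, the bound 31/121 is < 1 and informative.)

P[X ≥ 11] ≤ 31/121 ≈ 0.256198.


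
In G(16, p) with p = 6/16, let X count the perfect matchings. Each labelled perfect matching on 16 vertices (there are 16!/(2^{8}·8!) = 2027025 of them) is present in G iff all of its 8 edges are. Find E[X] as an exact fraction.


K_16 has 16!/(2^{8}·8!) = 2027025 labelled perfect matchings.
For each such perfect matching H, let X_H = 1 if all 8 edges of H are present in G. Then P[X_H = 1] = p^{8} = (3/8)^{8} = 6561/16777216.
By linearity: E[X] = Σ_H E[X_H] = 2027025 · p^{8} = 2027025 · 6561/16777216 = 13299311025/16777216.
Numerically: E[X] ≈ 792.7.

E[X] = 2027025 · (3/8)^{8} = 13299311025/16777216 ≈ 792.7.


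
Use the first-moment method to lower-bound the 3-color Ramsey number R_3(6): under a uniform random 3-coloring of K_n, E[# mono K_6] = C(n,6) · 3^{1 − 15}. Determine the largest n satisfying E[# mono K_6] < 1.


We need C(n, 6) · 3^{1 − 15} < 1, i.e. C(n, 6) < 3^{15 − 1} = 4782969.
Check values of n near the boundary:
  n = 37: C(37, 6) = 2324784; 2324784 < 4782969? YES
  n = 38: C(38, 6) = 2760681; 2760681 < 4782969? YES
  n = 39: C(39, 6) = 3262623; 3262623 < 4782969? YES
  n = 40: C(40, 6) = 3838380; 3838380 < 4782969? YES
  n = 41: C(41, 6) = 4496388; 4496388 < 4782969? YES
  n = 42: C(42, 6) = 5245786; 5245786 < 4782969? NO
  n = 43: C(43, 6) = 6096454; 6096454 < 4782969? NO
  n = 44: C(44, 6) = 7059052; 7059052 < 4782969? NO
The largest n with C(n, 6) < 4782969 is n = 41 (where E[X] = 1498796/1594323 ≈ 0.9400830). Hence R_3(6) > 41, i.e. R_3(6) ≥ 42.

Largest n = 41; hence R_3(6) > 41.


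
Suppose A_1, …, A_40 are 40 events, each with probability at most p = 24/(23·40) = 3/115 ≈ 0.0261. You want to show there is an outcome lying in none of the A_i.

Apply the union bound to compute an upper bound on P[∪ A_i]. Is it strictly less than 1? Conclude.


Union bound: P[∪_{i=1}^{40} A_i] ≤ Σ_i P[A_i] ≤ 40·p = 40·(3/115) = 24/23.
Numerically: 24/23 ≈ 1.0435.
Is 24/23 < 1? NO.
Since the bound 24/23 is ≥ 1, the union bound is uninformative here; it does NOT by itself certify existence.

40·p = 24/23 ≈ 1.0435; existence NOT certified by the union bound.


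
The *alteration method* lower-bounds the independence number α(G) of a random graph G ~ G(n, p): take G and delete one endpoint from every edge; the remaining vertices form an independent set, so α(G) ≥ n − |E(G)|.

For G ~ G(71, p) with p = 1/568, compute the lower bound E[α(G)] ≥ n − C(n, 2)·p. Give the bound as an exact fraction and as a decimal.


E[|E(G)|] = C(71, 2)·p = 2485 · (1/568) = 35/8.
E[α(G)] ≥ n − E[|E(G)|] = 71 − 35/8 = 533/8.
Numerically: ≈ 66.625000.
(This is only a lower bound; the true E[α(G)] may be larger.)

E[α(G)] ≥ 533/8 ≈ 66.625000.


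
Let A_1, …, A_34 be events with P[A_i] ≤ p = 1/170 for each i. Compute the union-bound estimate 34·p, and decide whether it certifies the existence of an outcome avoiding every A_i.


Union bound: P[∪_{i=1}^{34} A_i] ≤ Σ_i P[A_i] ≤ 34·p = 34·(1/170) = 1/5.
Numerically: 1/5 ≈ 0.20000.
Is 1/5 < 1? YES.
Since P[∪ A_i] ≤ 1/5 < 1, the complement has P[∩ A_i^c] ≥ 1 − 1/5 = 4/5 > 0, so some outcome avoids every A_i.

34·p = 1/5 ≈ 0.20000; existence CERTIFIED by the union bound.
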